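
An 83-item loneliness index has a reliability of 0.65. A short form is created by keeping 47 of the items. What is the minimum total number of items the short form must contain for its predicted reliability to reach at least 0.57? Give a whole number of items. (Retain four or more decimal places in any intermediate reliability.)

First, r for the 47-item form: n = 47/83 = 0.5663, so r_47 = 0.5663·0.65/(1 + (0.5663 − 1)·0.65) = 0.5126
Length factor from the short form to reach 0.57: n' = 0.57(1 − 0.5126) / [0.5126(1 − 0.57)] ≈ 1.2604
Total items = 1.2604 × 47 = 59.24, rounded up to 60.

60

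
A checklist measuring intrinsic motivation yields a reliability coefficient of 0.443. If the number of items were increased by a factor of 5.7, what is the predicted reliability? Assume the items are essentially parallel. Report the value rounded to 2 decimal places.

r_new = 5.7·0.443 / [1 + (5.7 − 1)·0.443]
r_new = 2.5251 / 3.0821 ≈ 0.8193

0.82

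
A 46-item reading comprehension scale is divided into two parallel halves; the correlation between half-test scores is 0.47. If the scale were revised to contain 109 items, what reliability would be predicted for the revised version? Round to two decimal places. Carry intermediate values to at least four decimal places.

0.81

Spearman-Brown correction (n = 2): r_full = 2·0.47/(1 + 0.47) = 0.6395
Length factor from 46 to 109 items: n = 109/46 = 2.3696
r_new = n·r_full / (1 + (n − 1)·r_full) = 1.5154 / 1.8759 ≈ 0.8078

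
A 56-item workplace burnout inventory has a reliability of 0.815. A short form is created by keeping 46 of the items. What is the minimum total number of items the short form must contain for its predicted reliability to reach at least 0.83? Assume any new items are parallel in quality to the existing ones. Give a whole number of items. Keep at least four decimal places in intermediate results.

Short-form reliability: n = 46/56 = 0.8214; r_46 = n·r/(1+(n−1)r) ≈ 0.7835
Length factor from the short form to reach 0.83: n' = 0.83(1 − 0.7835) / [0.7835(1 − 0.83)] ≈ 1.3491
Total items = 1.3491 × 46 = 62.06, rounded up to 63.

63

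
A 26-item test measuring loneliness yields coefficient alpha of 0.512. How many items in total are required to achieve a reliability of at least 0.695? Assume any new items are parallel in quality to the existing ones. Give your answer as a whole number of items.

57

Spearman-Brown solved for the length factor n:
n = r*(1 − r) / [ r (1 − r*) ]
n = [0.695 × 0.488] / [0.512 × 0.305]
  = 0.339160 / 0.156160 = 2.1719
2.1719 × 26 = 56.47 → 57 items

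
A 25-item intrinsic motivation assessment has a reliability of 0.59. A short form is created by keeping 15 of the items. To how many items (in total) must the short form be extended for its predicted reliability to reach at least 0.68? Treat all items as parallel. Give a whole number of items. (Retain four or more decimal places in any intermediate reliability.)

First, r for the 15-item form: n = 15/25 = 0.6000, so r_15 = 0.6000·0.59/(1 + (0.6000 − 1)·0.59) = 0.4634
Then solve for n' with r_old = 0.4634, r_target = 0.68: n' = 0.68(1 − 0.4634)/[0.4634(1 − 0.68)] = 2.4607
Total items = 2.4607 × 15 = 36.91, rounded up to 37.

37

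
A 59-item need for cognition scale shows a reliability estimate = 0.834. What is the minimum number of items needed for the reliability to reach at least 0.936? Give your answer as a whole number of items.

172

n = 0.936 × (1 − 0.834) / [ 0.834 × (1 − 0.936) ]
  = 0.155376 / 0.053376 = 2.9110
2.9110 × 59 = 171.75 → 172 items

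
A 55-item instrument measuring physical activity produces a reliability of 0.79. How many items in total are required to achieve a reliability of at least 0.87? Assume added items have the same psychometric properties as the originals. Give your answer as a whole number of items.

98

n = 0.87(1 − 0.79) / [0.79(1 − 0.87)]
  = 0.1827 / 0.1027 = 1.7790
1.7790 × 55 = 97.84 → 98 items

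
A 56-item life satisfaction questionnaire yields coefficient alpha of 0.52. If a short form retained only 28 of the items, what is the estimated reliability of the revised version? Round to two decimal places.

0.35

n = 28/56 = 0.5
Spearman-Brown: r_new = n·r / (1 + (n − 1)·r)
r_new = (0.5 × 0.52) / (1 + (0.5 − 1) × 0.52)
r_new = 0.2600 / 0.7400 ≈ 0.3514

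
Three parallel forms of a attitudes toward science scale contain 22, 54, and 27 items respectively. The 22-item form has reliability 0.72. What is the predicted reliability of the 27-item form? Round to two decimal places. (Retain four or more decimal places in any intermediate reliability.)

0.76

Only the ratio of lengths matters: n = 27/22 = 1.2273
r_{27} = n·r / (1 + (n − 1)·r) = 0.8837 / 1.1637 ≈ 0.7594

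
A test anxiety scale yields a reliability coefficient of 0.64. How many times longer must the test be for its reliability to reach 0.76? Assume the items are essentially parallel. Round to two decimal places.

1.78

Spearman-Brown solved for the length factor n:
n = r_target (1 − r_old) / [ r_old (1 − r_target) ]
n = [0.76 × 0.36] / [0.64 × 0.24]
  = 0.2736 / 0.1536 = 1.7813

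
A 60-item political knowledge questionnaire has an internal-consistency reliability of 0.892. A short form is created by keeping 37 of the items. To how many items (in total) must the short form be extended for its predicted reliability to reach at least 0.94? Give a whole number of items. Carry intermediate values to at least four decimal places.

114

Short-form reliability: n = 37/60 = 0.6167; r_37 = n·r/(1+(n−1)r) ≈ 0.8359
Length factor from the short form to reach 0.94: n' = 0.94(1 − 0.8359) / [0.8359(1 − 0.94)] ≈ 3.0756
Total items = 3.0756 × 37 = 113.80, rounded up to 114.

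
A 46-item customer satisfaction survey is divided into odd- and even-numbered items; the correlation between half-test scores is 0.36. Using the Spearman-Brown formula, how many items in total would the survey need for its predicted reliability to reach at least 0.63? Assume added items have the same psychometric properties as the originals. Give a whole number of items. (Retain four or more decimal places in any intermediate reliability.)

Corrected full-test reliability: r_full = 2 × 0.36 / (1 + 0.36) ≈ 0.5294
n = r_tgt(1 − r_full) / [r_full(1 − r_tgt)] = 0.63 × 0.4706 / (0.5294 × 0.37) ≈ 1.5136
Items = 1.5136 × 46 ≈ 69.63 → 70

70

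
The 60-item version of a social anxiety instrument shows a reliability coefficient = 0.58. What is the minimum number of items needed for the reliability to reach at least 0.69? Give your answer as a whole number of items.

Rearranging the Spearman-Brown formula for n,
n = r*(1 − r) / [ r (1 − r*) ]
n = 0.69(1 − 0.58) / [0.58(1 − 0.69)]
  = 0.2898 / 0.1798 = 1.6118
So the test needs 1.6118 × 60 ≈ 96.71 items; rounding up, 97.

97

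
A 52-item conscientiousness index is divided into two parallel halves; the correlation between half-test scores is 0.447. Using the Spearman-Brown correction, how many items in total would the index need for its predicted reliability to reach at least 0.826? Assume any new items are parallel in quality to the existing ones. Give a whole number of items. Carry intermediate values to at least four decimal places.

153

r_full = 2(0.447)/(1 + 0.447) = 0.6178
Solve Spearman-Brown for n: n = 0.826(1 − 0.6178) / [0.6178(1 − 0.826)] = 2.9368
Required items = 2.9368 × 52 = 152.71, so 153 items.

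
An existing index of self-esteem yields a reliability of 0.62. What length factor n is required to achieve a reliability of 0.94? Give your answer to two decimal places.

9.60

Spearman-Brown solved for the length factor n:
n = r*(1 − r) / [ r (1 − r*) ]
n = 0.94(1 − 0.62) / [0.62(1 − 0.94)]
n = 0.3572 / 0.0372 ≈ 9.6022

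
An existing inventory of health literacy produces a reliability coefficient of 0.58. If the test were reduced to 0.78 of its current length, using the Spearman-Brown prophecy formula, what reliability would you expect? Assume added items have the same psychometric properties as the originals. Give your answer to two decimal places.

Apply the Spearman-Brown prophecy formula, r' = nr / [1 + (n − 1)r]:
r_new = (0.78 × 0.58) / (1 + (0.78 − 1) × 0.58)
r_new = 0.4524 / 0.8724 ≈ 0.5186

0.52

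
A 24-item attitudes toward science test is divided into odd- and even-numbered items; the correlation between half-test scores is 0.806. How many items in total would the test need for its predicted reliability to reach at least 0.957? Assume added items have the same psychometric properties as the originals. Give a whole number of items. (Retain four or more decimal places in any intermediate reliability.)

65

Corrected full-test reliability: r_full = 2 × 0.806 / (1 + 0.806) ≈ 0.8926
n = r_tgt(1 − r_full) / [r_full(1 − r_tgt)] = 0.957 × 0.1074 / (0.8926 × 0.043) ≈ 2.6779
Required items = 2.6779 × 24 = 64.27, so 65 items.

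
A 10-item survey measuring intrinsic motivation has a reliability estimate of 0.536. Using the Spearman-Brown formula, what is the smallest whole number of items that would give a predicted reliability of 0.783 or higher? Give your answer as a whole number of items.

32

n = 0.783(1 − 0.536) / [0.536(1 − 0.783)]
n = 0.363312 / 0.116312 ≈ 3.1236
3.1236 × 10 = 31.24 → 32 items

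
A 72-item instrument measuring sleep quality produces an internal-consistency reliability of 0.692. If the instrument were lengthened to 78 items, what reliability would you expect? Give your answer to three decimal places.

The new length is 78/72 = 1.0833 times the old.
Spearman-Brown: r_new = n·r / (1 + (n − 1)·r)
r_new = 1.0833·0.692 / [1 + (1.0833 − 1)·0.692]
     = 0.7496 / 1.0576 = 0.7088

0.709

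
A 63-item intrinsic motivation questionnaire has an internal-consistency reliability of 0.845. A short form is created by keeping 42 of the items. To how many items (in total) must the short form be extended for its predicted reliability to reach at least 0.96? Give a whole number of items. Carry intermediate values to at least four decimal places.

278

Short-form reliability: n = 42/63 = 0.6667; r_42 = n·r/(1+(n−1)r) ≈ 0.7842
Then solve for n' with r_old = 0.7842, r_target = 0.96: n' = 0.96(1 − 0.7842)/[0.7842(1 − 0.96)] = 6.6044
Items = 6.6044 × 42 ≈ 277.38 → 278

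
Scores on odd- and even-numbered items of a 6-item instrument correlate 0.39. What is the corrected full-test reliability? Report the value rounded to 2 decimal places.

0.56

r_full = 2r_hh / (1 + r_hh) = 2 × 0.39 / (1 + 0.39)
r_full = 0.7800 / 1.3900 ≈ 0.5612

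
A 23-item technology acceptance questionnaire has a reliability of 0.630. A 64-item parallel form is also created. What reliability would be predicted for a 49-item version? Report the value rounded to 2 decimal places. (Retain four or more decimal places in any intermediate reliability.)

Only the ratio of lengths matters: n = 49/23 = 2.1304
r_{49} = n·r / (1 + (n − 1)·r) = 1.3422 / 1.7122 ≈ 0.7839

0.78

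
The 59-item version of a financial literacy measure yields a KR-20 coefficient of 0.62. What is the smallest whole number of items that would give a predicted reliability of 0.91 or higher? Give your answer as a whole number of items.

Invert Spearman-Brown to solve for n:
n = r_target (1 − r_old) / [ r_old (1 − r_target) ]
n = [0.91 × 0.38] / [0.62 × 0.09]
  = 0.3458 / 0.0558 = 6.1971
Items needed = n × 59 = 6.1971 × 59 ≈ 365.63 → round up to 366

366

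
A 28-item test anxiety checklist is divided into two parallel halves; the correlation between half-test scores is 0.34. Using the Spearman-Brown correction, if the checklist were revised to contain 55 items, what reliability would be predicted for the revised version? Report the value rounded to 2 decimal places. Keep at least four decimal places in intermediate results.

0.67

Spearman-Brown correction (n = 2): r_full = 2·0.34/(1 + 0.34) = 0.5075
Then adjust to 55 items: n = 55/28 = 1.9643
r_new = n·r_full / (1 + (n − 1)·r_full) = 0.9969 / 1.4894 ≈ 0.6693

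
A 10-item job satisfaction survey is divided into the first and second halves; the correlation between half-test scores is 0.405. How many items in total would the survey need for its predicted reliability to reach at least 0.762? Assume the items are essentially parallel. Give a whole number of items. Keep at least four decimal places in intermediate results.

24

Corrected full-test reliability: r_full = 2 × 0.405 / (1 + 0.405) ≈ 0.5765
n = r_tgt(1 − r_full) / [r_full(1 − r_tgt)] = 0.762 × 0.4235 / (0.5765 × 0.238) ≈ 2.3520
Required items = 2.3520 × 10 = 23.52, so 24 items.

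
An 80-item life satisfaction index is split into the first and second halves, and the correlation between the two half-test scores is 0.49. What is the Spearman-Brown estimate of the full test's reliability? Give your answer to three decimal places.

r_full = 2(0.49) / (1 + 0.49)
       = 0.9800 / 1.4900 = 0.6577

0.658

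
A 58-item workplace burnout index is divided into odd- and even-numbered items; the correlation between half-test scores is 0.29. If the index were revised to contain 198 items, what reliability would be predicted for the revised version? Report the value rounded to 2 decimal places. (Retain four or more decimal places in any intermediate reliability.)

Spearman-Brown correction (n = 2): r_full = 2·0.29/(1 + 0.29) = 0.4496
Then adjust to 198 items: n = 198/58 = 3.4138
r_new = n·r_full / (1 + (n − 1)·r_full) = 1.5348 / 2.0852 ≈ 0.7360

0.74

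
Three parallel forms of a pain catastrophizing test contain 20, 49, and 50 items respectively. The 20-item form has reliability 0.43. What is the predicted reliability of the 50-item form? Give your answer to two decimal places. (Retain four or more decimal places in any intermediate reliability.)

0.65

The 49-item form is not needed; work directly from the 20-item form with n = 50/20 = 2.5000.
r_{50} = n·r / (1 + (n − 1)·r) = 1.0750 / 1.6450 ≈ 0.6535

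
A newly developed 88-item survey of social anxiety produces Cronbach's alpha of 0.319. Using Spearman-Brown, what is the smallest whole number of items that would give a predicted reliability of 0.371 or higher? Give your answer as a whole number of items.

111

Spearman-Brown solved for the length factor n:
n = r_target (1 − r_old) / [ r_old (1 − r_target) ]
n = 0.371(1 − 0.319) / [0.319(1 − 0.371)]
  = 0.252651 / 0.200651 = 1.2592
So the test needs 1.2592 × 88 ≈ 110.81 items; rounding up, 111.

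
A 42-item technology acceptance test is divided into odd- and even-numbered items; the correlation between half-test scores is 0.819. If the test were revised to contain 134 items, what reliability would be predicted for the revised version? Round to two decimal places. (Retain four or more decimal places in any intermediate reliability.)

First correct the split-half correlation to full-test reliability: r_full = 2 × 0.819 / (1 + 0.819) ≈ 0.9005
Then adjust to 134 items: n = 134/42 = 3.1905
r_new = n·r_full / (1 + (n − 1)·r_full) = 2.8730 / 2.9725 ≈ 0.9665

0.97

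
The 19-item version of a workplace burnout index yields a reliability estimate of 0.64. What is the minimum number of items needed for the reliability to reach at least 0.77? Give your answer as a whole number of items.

Invert Spearman-Brown to solve for n:
n = r*(1 − r) / [ r (1 − r*) ]
n = 0.77(1 − 0.64) / [0.64(1 − 0.77)]
  = 0.2772 / 0.1472 = 1.8832
1.8832 × 19 = 35.78 → 36 items

36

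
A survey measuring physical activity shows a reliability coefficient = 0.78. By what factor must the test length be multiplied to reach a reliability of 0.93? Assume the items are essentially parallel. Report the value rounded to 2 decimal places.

3.75

Invert Spearman-Brown to solve for n:
n = r*(1 − r) / [ r (1 − r*) ]
n = 0.93 × (1 − 0.78) / [ 0.78 × (1 − 0.93) ]
n = 0.2046 / 0.0546 ≈ 3.7473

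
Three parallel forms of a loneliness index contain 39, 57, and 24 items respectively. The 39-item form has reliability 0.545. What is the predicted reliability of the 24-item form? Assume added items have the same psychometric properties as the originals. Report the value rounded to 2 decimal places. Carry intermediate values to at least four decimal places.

0.42

The 57-item form is not needed; work directly from the 39-item form with n = 24/39 = 0.6154.
r_{24} = n·r / (1 + (n − 1)·r) = 0.3354 / 0.7904 ≈ 0.4243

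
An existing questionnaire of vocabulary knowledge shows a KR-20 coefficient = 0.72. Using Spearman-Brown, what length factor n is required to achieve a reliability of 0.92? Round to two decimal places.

4.47

n = 0.92 × (1 − 0.72) / [ 0.72 × (1 − 0.92) ]
n = 0.2576 / 0.0576 ≈ 4.4722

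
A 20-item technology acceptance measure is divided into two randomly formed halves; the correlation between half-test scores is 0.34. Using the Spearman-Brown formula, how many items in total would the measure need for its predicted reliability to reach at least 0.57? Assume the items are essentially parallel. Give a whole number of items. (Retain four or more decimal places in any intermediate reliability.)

26

r_full = 2(0.34)/(1 + 0.34) = 0.5075
Solve Spearman-Brown for n: n = 0.57(1 − 0.5075) / [0.5075(1 − 0.57)] = 1.2864
Required items = 1.2864 × 20 = 25.73, so 26 items.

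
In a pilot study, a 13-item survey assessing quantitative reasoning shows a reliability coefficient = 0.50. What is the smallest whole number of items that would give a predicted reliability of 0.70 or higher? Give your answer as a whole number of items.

Invert Spearman-Brown to solve for n:
n = r_target (1 − r_old) / [ r_old (1 − r_target) ]
n = [0.70 × 0.50] / [0.50 × 0.30]
n = 0.3500 / 0.1500 ≈ 2.3333
2.3333 × 13 = 30.33 → 31 items

31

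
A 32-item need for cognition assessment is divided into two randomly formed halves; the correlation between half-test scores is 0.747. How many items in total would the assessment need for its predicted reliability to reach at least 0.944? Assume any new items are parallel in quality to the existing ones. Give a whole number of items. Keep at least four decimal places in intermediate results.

r_full = 2(0.747)/(1 + 0.747) = 0.8552
Solve Spearman-Brown for n: n = 0.944(1 − 0.8552) / [0.8552(1 − 0.944)] = 2.8542
Required items = 2.8542 × 32 = 91.33, so 92 items.

92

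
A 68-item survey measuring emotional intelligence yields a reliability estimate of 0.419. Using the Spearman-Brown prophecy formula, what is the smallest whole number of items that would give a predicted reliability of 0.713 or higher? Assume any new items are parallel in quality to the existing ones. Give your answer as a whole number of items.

Rearranging the Spearman-Brown formula for n,
n = r_target (1 − r_old) / [ r_old (1 − r_target) ]
n = 0.713 × (1 − 0.419) / [ 0.419 × (1 − 0.713) ]
n = 0.414253 / 0.120253 ≈ 3.4448
Items needed = n × 68 = 3.4448 × 68 ≈ 234.25 → round up to 235

235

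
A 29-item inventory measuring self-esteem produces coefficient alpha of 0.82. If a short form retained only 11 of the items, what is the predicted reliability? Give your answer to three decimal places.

0.633

Length ratio n = 11/29 = 0.3793
Spearman-Brown: r_new = n·r / (1 + (n − 1)·r)
r_new = (0.3793 × 0.82) / (1 + (0.3793 − 1) × 0.82)
     = 0.3110 / 0.4910 = 0.6334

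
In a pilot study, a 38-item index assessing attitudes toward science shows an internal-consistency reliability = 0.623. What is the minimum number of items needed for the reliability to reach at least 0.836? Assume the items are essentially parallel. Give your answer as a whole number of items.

118

n = 0.836(1 − 0.623) / [0.623(1 − 0.836)]
  = 0.315172 / 0.102172 = 3.0847
Items needed = n × 38 = 3.0847 × 38 ≈ 117.22 → round up to 118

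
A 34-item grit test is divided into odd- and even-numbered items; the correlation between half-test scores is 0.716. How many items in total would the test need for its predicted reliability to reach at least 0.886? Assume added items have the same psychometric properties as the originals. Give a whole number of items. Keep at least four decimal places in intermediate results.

53

Corrected full-test reliability: r_full = 2 × 0.716 / (1 + 0.716) ≈ 0.8345
Solve Spearman-Brown for n: n = 0.886(1 − 0.8345) / [0.8345(1 − 0.886)] = 1.5413
Required items = 1.5413 × 34 = 52.40, so 53 items.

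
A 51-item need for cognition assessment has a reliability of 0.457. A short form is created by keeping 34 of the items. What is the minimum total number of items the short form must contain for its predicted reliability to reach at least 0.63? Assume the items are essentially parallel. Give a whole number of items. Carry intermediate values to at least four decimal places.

Short-form reliability: n = 34/51 = 0.6667; r_34 = n·r/(1+(n−1)r) ≈ 0.3594
Length factor from the short form to reach 0.63: n' = 0.63(1 − 0.3594) / [0.3594(1 − 0.63)] ≈ 3.0349
Items = 3.0349 × 34 ≈ 103.19 → 104

104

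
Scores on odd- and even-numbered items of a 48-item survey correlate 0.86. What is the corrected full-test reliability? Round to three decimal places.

0.925

Each half is half the length of the full test, so the full test is n = 2 times a half.
r_full = 2(0.86) / (1 + 0.86)
r_full = 1.7200 / 1.8600 ≈ 0.9247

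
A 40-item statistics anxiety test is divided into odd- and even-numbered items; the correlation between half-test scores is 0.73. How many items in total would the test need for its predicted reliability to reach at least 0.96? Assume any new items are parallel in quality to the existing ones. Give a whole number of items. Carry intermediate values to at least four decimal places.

178

r_full = 2(0.73)/(1 + 0.73) = 0.8439
Solve Spearman-Brown for n: n = 0.96(1 − 0.8439) / [0.8439(1 − 0.96)] = 4.4394
Required items = 4.4394 × 40 = 177.58, so 178 items.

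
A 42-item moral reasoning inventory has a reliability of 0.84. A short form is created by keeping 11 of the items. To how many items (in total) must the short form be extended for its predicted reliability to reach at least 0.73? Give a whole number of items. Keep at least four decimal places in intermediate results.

Short-form reliability: n = 11/42 = 0.2619; r_11 = n·r/(1+(n−1)r) ≈ 0.5789
Then solve for n' with r_old = 0.5789, r_target = 0.73: n' = 0.73(1 − 0.5789)/[0.5789(1 − 0.73)] = 1.9667
Items = 1.9667 × 11 ≈ 21.63 → 22

22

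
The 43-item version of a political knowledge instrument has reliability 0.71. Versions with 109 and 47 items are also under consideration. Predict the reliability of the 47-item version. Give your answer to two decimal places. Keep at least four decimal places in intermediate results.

0.73

Only the ratio of lengths matters: n = 47/43 = 1.0930
r_{47} = n·r / (1 + (n − 1)·r) = 0.7760 / 1.0660 ≈ 0.7280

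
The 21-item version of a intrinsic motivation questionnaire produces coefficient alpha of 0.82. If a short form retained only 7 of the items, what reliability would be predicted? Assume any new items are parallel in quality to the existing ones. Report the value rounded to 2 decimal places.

0.60

n = 7/21 = 0.3333
Spearman-Brown: r_new = n·r / (1 + (n − 1)·r)
r_new = 0.3333·0.82 / [1 + (0.3333 − 1)·0.82]
r_new = 0.2733 / 0.4533 ≈ 0.6029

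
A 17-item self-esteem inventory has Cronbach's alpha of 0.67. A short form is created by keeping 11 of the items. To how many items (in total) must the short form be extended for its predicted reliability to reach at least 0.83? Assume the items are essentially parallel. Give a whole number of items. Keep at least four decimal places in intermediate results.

41

First, r for the 11-item form: n = 11/17 = 0.6471, so r_11 = 0.6471·0.67/(1 + (0.6471 − 1)·0.67) = 0.5678
Then solve for n' with r_old = 0.5678, r_target = 0.83: n' = 0.83(1 − 0.5678)/[0.5678(1 − 0.83)] = 3.7164
Total items = 3.7164 × 11 = 40.88, rounded up to 41.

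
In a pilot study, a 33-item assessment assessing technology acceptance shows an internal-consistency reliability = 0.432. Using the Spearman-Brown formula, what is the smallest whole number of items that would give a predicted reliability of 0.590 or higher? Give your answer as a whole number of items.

63

Invert Spearman-Brown to solve for n:
n = r*(1 − r) / [ r (1 − r*) ]
n = 0.590(1 − 0.432) / [0.432(1 − 0.590)]
n = 0.335120 / 0.177120 ≈ 1.8921
Items needed = n × 33 = 1.8921 × 33 ≈ 62.44 → round up to 63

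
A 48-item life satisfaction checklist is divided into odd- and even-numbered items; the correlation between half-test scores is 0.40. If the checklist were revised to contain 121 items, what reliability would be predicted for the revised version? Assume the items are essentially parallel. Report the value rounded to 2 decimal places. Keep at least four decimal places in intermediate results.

0.77

First correct the split-half correlation to full-test reliability: r_full = 2 × 0.40 / (1 + 0.40) ≈ 0.5714
Then adjust to 121 items: n = 121/48 = 2.5208
r_new = n·r_full / (1 + (n − 1)·r_full) = 1.4404 / 1.8690 ≈ 0.7707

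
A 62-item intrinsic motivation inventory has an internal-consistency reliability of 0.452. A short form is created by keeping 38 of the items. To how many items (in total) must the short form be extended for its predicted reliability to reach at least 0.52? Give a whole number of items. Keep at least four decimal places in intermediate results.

First, r for the 38-item form: n = 38/62 = 0.6129, so r_38 = 0.6129·0.452/(1 + (0.6129 − 1)·0.452) = 0.3358
Then solve for n' with r_old = 0.3358, r_target = 0.52: n' = 0.52(1 − 0.3358)/[0.3358(1 − 0.52)] = 2.1428
Items = 2.1428 × 38 ≈ 81.43 → 82

82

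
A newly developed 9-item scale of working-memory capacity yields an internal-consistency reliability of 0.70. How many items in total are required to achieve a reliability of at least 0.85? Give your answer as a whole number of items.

Invert Spearman-Brown to solve for n:
n = r*(1 − r) / [ r (1 − r*) ]
n = [0.85 × 0.30] / [0.70 × 0.15]
n = 0.2550 / 0.1050 ≈ 2.4286
Items needed = n × 9 = 2.4286 × 9 ≈ 21.86 → round up to 22

22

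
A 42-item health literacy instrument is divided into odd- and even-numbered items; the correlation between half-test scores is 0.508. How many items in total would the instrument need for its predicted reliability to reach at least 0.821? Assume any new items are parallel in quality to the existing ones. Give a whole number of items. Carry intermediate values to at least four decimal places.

94

r_full = 2(0.508)/(1 + 0.508) = 0.6737
Solve Spearman-Brown for n: n = 0.821(1 − 0.6737) / [0.6737(1 − 0.821)] = 2.2215
Required items = 2.2215 × 42 = 93.30, so 94 items.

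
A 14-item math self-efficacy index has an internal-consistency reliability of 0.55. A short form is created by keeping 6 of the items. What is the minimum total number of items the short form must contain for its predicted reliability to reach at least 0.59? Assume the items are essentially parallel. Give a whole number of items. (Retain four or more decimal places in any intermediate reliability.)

17

First, r for the 6-item form: n = 6/14 = 0.4286, so r_6 = 0.4286·0.55/(1 + (0.4286 − 1)·0.55) = 0.3438
Then solve for n' with r_old = 0.3438, r_target = 0.59: n' = 0.59(1 − 0.3438)/[0.3438(1 − 0.59)] = 2.7466
Items = 2.7466 × 6 ≈ 16.48 → 17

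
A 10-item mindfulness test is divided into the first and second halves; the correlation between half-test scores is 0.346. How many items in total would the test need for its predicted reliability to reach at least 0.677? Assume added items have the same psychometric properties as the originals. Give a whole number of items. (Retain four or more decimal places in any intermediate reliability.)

20

Corrected full-test reliability: r_full = 2 × 0.346 / (1 + 0.346) ≈ 0.5141
Solve Spearman-Brown for n: n = 0.677(1 − 0.5141) / [0.5141(1 − 0.677)] = 1.9810
Required items = 1.9810 × 10 = 19.81, so 20 items.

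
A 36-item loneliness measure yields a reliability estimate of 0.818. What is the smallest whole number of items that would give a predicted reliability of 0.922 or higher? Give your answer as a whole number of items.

Rearranging the Spearman-Brown formula for n,
n = r_target (1 − r_old) / [ r_old (1 − r_target) ]
n = [0.922 × 0.182] / [0.818 × 0.078]
  = 0.167804 / 0.063804 = 2.6300
So the test needs 2.6300 × 36 ≈ 94.68 items; rounding up, 95.

95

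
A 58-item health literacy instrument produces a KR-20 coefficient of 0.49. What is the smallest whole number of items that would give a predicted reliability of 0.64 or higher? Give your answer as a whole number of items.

108

n = 0.64(1 − 0.49) / [0.49(1 − 0.64)]
n = 0.3264 / 0.1764 ≈ 1.8503
Items needed = n × 58 = 1.8503 × 58 ≈ 107.32 → round up to 108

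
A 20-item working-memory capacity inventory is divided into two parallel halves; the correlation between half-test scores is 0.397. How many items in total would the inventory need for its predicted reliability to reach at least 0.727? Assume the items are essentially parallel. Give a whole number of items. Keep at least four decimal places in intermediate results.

Corrected full-test reliability: r_full = 2 × 0.397 / (1 + 0.397) ≈ 0.5684
n = r_tgt(1 − r_full) / [r_full(1 − r_tgt)] = 0.727 × 0.4316 / (0.5684 × 0.273) ≈ 2.0221
Items = 2.0221 × 20 ≈ 40.44 → 41

41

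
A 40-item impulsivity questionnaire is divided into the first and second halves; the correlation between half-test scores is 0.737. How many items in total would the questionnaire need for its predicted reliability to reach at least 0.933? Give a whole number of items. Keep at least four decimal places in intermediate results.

Corrected full-test reliability: r_full = 2 × 0.737 / (1 + 0.737) ≈ 0.8486
n = r_tgt(1 − r_full) / [r_full(1 − r_tgt)] = 0.933 × 0.1514 / (0.8486 × 0.067) ≈ 2.4844
Items = 2.4844 × 40 ≈ 99.38 → 100

100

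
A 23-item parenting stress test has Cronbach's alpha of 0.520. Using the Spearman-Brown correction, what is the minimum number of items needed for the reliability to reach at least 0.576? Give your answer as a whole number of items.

n = 0.576 × (1 − 0.520) / [ 0.520 × (1 − 0.576) ]
n = 0.276480 / 0.220480 ≈ 1.2540
Items needed = n × 23 = 1.2540 × 23 ≈ 28.84 → round up to 29

29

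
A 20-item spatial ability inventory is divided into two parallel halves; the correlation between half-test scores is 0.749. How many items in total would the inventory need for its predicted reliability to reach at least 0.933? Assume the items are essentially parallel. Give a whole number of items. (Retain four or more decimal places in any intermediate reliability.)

47

r_full = 2(0.749)/(1 + 0.749) = 0.8565
Solve Spearman-Brown for n: n = 0.933(1 − 0.8565) / [0.8565(1 − 0.933)] = 2.3331
Items = 2.3331 × 20 ≈ 46.66 → 47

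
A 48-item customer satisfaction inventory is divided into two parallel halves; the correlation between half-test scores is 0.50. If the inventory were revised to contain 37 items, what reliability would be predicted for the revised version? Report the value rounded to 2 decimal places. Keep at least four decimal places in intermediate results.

0.61

First correct the split-half correlation to full-test reliability: r_full = 2 × 0.50 / (1 + 0.50) ≈ 0.6667
Length factor from 48 to 37 items: n = 37/48 = 0.7708
r_new = n·r_full / (1 + (n − 1)·r_full) = 0.5139 / 0.8472 ≈ 0.6066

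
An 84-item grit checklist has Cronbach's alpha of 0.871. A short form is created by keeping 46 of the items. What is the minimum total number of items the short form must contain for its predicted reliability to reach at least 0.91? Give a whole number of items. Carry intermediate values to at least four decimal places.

126

Short-form reliability: n = 46/84 = 0.5476; r_46 = n·r/(1+(n−1)r) ≈ 0.7871
Then solve for n' with r_old = 0.7871, r_target = 0.91: n' = 0.91(1 − 0.7871)/[0.7871(1 − 0.91)] = 2.7349
Total items = 2.7349 × 46 = 125.81, rounded up to 126.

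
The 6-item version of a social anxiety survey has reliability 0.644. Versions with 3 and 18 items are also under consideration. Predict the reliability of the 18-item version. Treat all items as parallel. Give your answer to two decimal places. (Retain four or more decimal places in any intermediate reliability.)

Only the ratio of lengths matters: n = 18/6 = 3.0000
r_{18} = n·r / (1 + (n − 1)·r) = 1.9320 / 2.2880 ≈ 0.8444

0.84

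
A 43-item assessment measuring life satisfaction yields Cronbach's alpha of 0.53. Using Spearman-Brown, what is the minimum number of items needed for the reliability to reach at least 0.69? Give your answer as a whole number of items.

n = 0.69 × (1 − 0.53) / [ 0.53 × (1 − 0.69) ]
  = 0.3243 / 0.1643 = 1.9738
Items needed = n × 43 = 1.9738 × 43 ≈ 84.87 → round up to 85

85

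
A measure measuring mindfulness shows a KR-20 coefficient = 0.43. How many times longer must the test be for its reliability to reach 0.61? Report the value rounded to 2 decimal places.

2.07

n = 0.61 × (1 − 0.43) / [ 0.43 × (1 − 0.61) ]
  = 0.3477 / 0.1677 = 2.0733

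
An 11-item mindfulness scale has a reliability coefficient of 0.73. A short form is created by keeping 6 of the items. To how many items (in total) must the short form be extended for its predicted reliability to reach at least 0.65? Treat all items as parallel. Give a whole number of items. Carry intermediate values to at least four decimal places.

First, r for the 6-item form: n = 6/11 = 0.5455, so r_6 = 0.5455·0.73/(1 + (0.5455 − 1)·0.73) = 0.5959
Then solve for n' with r_old = 0.5959, r_target = 0.65: n' = 0.65(1 − 0.5959)/[0.5959(1 − 0.65)] = 1.2594
Total items = 1.2594 × 6 = 7.56, rounded up to 8.

8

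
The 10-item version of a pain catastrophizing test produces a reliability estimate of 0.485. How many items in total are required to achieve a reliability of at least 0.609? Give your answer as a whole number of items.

17

Rearranging the Spearman-Brown formula for n,
n = r*(1 − r) / [ r (1 − r*) ]
n = [0.609 × 0.515] / [0.485 × 0.391]
n = 0.313635 / 0.189635 ≈ 1.6539
Items needed = n × 10 = 1.6539 × 10 ≈ 16.54 → round up to 17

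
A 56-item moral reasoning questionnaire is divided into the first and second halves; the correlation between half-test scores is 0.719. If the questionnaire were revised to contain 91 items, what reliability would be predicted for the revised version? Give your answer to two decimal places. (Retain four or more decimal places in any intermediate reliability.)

0.89

Spearman-Brown correction (n = 2): r_full = 2·0.719/(1 + 0.719) = 0.8365
Length factor from 56 to 91 items: n = 91/56 = 1.6250
r_new = n·r_full / (1 + (n − 1)·r_full) = 1.3593 / 1.5228 ≈ 0.8926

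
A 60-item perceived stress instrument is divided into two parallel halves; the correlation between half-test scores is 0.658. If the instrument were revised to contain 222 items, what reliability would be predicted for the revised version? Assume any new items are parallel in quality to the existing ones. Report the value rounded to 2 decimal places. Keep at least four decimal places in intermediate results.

Spearman-Brown correction (n = 2): r_full = 2·0.658/(1 + 0.658) = 0.7937
Then adjust to 222 items: n = 222/60 = 3.7000
r_new = n·r_full / (1 + (n − 1)·r_full) = 2.9367 / 3.1430 ≈ 0.9344

0.93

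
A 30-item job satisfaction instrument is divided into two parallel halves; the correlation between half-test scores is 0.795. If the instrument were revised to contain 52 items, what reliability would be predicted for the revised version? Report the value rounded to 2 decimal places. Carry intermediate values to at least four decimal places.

First correct the split-half correlation to full-test reliability: r_full = 2 × 0.795 / (1 + 0.795) ≈ 0.8858
Then adjust to 52 items: n = 52/30 = 1.7333
r_new = n·r_full / (1 + (n − 1)·r_full) = 1.5354 / 1.6496 ≈ 0.9308

0.93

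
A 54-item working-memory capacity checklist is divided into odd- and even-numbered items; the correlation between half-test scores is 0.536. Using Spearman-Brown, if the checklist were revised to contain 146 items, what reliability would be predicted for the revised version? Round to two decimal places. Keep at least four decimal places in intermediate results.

0.86

Full-test reliability from the split-half r: r_full = 2(0.536)/(1 + 0.536) = 0.6979
Then adjust to 146 items: n = 146/54 = 2.7037
r_new = n·r_full / (1 + (n − 1)·r_full) = 1.8869 / 2.1890 ≈ 0.8620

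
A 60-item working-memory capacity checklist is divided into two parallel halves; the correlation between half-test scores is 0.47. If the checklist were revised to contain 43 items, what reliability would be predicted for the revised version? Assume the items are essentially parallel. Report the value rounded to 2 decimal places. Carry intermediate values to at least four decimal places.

Full-test reliability from the split-half r: r_full = 2(0.47)/(1 + 0.47) = 0.6395
Then adjust to 43 items: n = 43/60 = 0.7167
r_new = n·r_full / (1 + (n − 1)·r_full) = 0.4583 / 0.8188 ≈ 0.5597

0.56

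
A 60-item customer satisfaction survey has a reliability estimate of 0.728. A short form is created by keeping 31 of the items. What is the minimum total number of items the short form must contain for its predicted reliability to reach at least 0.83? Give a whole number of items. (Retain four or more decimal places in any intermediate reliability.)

First, r for the 31-item form: n = 31/60 = 0.5167, so r_31 = 0.5167·0.728/(1 + (0.5167 − 1)·0.728) = 0.5803
Length factor from the short form to reach 0.83: n' = 0.83(1 − 0.5803) / [0.5803(1 − 0.83)] ≈ 3.5311
Items = 3.5311 × 31 ≈ 109.46 → 110

110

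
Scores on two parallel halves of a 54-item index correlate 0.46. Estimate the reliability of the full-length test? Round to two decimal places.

The full test is twice the length of either half (n = 2).
r_full = 2r_hh / (1 + r_hh) = 2 × 0.46 / (1 + 0.46)
       = 0.9200 / 1.4600 = 0.6301

0.63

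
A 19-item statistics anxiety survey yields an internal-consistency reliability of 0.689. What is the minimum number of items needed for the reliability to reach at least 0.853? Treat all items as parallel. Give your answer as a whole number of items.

Rearranging the Spearman-Brown formula for n,
n = r*(1 − r) / [ r (1 − r*) ]
n = 0.853 × (1 − 0.689) / [ 0.689 × (1 − 0.853) ]
n = 0.265283 / 0.101283 ≈ 2.6192
Items needed = n × 19 = 2.6192 × 19 ≈ 49.76 → round up to 50

50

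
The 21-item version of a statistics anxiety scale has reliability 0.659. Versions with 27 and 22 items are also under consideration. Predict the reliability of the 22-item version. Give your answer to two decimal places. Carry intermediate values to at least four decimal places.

The 27-item form is not needed; work directly from the 21-item form with n = 22/21 = 1.0476.
r_{22} = n·r / (1 + (n − 1)·r) = 0.6904 / 1.0314 ≈ 0.6694

0.67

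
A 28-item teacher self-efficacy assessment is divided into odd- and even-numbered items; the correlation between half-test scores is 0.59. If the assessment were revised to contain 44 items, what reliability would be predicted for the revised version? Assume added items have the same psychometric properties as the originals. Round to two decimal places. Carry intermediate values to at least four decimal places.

0.82

First correct the split-half correlation to full-test reliability: r_full = 2 × 0.59 / (1 + 0.59) ≈ 0.7421
Then adjust to 44 items: n = 44/28 = 1.5714
r_new = n·r_full / (1 + (n − 1)·r_full) = 1.1661 / 1.4240 ≈ 0.8189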